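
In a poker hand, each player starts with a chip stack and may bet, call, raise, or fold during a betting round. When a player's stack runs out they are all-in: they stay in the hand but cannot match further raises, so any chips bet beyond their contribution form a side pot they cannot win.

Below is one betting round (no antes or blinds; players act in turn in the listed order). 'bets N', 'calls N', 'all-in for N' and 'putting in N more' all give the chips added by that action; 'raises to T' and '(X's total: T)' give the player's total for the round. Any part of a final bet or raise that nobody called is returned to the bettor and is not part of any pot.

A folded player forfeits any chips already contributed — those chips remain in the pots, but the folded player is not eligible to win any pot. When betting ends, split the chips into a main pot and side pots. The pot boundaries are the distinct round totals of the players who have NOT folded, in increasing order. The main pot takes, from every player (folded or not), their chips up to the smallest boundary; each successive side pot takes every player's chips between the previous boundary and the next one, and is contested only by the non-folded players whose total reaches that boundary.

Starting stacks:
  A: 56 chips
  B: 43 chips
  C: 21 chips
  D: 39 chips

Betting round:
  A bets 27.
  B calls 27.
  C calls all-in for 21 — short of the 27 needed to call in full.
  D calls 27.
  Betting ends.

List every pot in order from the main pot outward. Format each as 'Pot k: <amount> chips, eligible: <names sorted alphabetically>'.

Pot 1: 84 chips, eligible: A, B, C, D
Pot 2: 18 chips, eligible: A, B, D

Derivation:
Contributions: A=27, B=27, C=21, D=27
Pot levels (distinct totals of non-folded players): 21, 27
Layer 1-21: 21 each from A, B, C, D = 21*4 = 84 chips; eligible A, B, C, D
Layer 22-27: 6 each from A, B, D = 6*3 = 18 chips; eligible A, B, D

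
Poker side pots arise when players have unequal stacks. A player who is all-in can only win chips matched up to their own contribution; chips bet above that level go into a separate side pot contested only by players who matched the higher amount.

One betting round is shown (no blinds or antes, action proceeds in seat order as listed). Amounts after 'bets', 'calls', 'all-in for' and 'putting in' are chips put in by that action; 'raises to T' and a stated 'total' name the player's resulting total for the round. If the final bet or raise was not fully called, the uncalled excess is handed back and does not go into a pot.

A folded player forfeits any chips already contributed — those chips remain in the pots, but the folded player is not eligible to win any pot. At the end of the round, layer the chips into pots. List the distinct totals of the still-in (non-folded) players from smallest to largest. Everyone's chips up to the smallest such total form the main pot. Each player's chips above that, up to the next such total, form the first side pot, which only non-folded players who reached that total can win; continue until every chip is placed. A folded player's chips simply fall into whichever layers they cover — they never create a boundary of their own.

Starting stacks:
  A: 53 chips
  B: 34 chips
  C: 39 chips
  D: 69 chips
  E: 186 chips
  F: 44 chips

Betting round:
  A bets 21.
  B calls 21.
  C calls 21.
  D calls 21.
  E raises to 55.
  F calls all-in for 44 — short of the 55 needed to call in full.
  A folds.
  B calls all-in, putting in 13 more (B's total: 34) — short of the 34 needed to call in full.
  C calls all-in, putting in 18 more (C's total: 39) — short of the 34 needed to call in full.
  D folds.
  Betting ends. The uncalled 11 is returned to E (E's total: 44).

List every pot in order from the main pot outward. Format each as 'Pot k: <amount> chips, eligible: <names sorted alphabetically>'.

Pot 1: 178 chips, eligible: B, C, E, F
Pot 2: 15 chips, eligible: C, E, F
Pot 3: 10 chips, eligible: E, F

Derivation:
Contributions (after 11 returned to E): A=21, B=34, C=39, D=21, E=44, F=44
Folded: A, D
Pot levels (distinct totals of non-folded players): 34, 39, 44
Layer 1-34: A 21 + B 34 + C 34 + D 21 + E 34 + F 34 = 178 chips; eligible B, C, E, F
Layer 35-39: 5 each from C, E, F = 5*3 = 15 chips; eligible C, E, F
Layer 40-44: 5 each from E, F = 5*2 = 10 chips; eligible E, F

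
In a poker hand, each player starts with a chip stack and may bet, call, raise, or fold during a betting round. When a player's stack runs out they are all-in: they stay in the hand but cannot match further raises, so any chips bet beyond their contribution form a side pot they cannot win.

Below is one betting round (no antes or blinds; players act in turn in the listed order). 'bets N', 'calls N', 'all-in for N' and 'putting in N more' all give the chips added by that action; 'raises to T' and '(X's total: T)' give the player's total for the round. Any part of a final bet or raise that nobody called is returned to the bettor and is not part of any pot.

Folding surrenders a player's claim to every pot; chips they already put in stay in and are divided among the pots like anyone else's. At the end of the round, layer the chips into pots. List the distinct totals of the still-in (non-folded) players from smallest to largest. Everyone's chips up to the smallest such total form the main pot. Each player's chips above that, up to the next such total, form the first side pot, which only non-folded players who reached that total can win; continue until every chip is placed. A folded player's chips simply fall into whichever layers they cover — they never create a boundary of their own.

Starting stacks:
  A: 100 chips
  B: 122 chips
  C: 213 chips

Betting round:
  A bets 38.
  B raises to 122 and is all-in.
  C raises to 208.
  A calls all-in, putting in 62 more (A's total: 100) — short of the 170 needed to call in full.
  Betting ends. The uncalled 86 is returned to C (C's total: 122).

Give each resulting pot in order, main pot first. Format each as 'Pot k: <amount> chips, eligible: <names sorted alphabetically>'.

Contributions (after 86 returned to C): A=100, B=122, C=122
Pot levels (distinct totals of non-folded players): 100, 122
Layer 1-100: 100 each from A, B, C = 100*3 = 300 chips; eligible A, B, C
Layer 101-122: 22 each from B, C = 22*2 = 44 chips; eligible B, C

Pot 1: 300 chips, eligible: A, B, C
Pot 2: 44 chips, eligible: B, C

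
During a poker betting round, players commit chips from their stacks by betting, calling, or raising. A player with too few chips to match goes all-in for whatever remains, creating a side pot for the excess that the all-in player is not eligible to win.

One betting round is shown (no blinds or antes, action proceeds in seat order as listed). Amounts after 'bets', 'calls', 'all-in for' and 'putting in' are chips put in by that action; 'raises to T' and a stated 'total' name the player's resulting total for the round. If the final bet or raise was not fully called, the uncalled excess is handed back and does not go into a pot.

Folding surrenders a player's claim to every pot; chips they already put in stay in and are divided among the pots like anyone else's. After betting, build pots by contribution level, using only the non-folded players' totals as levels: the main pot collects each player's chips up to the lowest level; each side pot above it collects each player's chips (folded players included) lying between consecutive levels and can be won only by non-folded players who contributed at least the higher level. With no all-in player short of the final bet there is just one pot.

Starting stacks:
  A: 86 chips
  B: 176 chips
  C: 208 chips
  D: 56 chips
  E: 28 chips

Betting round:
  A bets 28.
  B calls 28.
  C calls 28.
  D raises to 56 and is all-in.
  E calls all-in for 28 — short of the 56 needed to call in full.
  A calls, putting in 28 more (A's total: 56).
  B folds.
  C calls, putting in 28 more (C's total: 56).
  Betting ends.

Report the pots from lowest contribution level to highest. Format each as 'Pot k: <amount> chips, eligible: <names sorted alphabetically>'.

Contributions: A=56, B=28, C=56, D=56, E=28
Folded: B
Pot levels (distinct totals of non-folded players): 28, 56
Layer 1-28: 28 each from A, B, C, D, E = 28*5 = 140 chips; eligible A, C, D, E
Layer 29-56: 28 each from A, C, D = 28*3 = 84 chips; eligible A, C, D

Pot 1: 140 chips, eligible: A, C, D, E
Pot 2: 84 chips, eligible: A, C, D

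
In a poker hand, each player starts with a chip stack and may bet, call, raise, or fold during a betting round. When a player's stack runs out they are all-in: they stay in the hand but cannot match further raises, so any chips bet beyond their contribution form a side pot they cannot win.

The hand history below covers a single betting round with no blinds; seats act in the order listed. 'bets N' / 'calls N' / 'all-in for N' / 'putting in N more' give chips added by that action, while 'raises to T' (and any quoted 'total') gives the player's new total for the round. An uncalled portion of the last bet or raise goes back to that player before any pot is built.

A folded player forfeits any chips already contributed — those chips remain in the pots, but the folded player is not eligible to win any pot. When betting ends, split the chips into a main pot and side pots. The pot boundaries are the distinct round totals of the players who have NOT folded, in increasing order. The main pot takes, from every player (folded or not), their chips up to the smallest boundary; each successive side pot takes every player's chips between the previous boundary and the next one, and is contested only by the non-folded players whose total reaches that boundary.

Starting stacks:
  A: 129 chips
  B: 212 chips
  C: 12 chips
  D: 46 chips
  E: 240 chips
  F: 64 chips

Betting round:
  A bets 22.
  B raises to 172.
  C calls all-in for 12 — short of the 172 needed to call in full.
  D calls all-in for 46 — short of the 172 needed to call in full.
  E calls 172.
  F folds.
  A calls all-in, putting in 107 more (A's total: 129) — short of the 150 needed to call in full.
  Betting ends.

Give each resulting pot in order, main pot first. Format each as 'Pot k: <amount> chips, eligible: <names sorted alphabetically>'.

Contributions: A=129, B=172, C=12, D=46, E=172
Folded: F
Pot levels (distinct totals of non-folded players): 12, 46, 129, 172
Layer 1-12: 12 each from A, B, C, D, E = 12*5 = 60 chips; eligible A, B, C, D, E
Layer 13-46: 34 each from A, B, D, E = 34*4 = 136 chips; eligible A, B, D, E
Layer 47-129: 83 each from A, B, E = 83*3 = 249 chips; eligible A, B, E
Layer 130-172: 43 each from B, E = 43*2 = 86 chips; eligible B, E

Pot 1: 60 chips, eligible: A, B, C, D, E
Pot 2: 136 chips, eligible: A, B, D, E
Pot 3: 249 chips, eligible: A, B, E
Pot 4: 86 chips, eligible: B, E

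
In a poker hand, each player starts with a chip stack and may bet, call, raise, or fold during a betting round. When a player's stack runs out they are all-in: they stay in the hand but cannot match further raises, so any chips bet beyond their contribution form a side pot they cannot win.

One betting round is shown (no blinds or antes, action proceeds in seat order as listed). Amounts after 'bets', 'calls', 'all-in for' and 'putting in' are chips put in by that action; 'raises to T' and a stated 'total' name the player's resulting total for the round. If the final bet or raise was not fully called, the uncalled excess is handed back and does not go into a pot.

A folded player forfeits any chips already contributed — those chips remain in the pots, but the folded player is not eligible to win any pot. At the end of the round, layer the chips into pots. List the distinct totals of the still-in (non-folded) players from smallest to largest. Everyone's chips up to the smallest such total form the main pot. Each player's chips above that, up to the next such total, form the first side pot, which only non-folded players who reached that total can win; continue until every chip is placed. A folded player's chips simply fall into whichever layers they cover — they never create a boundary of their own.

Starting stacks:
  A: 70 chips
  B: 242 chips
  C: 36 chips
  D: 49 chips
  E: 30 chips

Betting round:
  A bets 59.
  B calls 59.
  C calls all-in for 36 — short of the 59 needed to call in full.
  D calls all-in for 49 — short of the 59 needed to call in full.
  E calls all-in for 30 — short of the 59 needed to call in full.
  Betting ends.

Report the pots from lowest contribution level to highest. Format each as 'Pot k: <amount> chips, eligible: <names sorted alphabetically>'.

Pot 1: 150 chips, eligible: A, B, C, D, E
Pot 2: 24 chips, eligible: A, B, C, D
Pot 3: 39 chips, eligible: A, B, D
Pot 4: 20 chips, eligible: A, B

Derivation:
Contributions: A=59, B=59, C=36, D=49, E=30
Pot levels (distinct totals of non-folded players): 30, 36, 49, 59
Layer 1-30: 30 each from A, B, C, D, E = 30*5 = 150 chips; eligible A, B, C, D, E
Layer 31-36: 6 each from A, B, C, D = 6*4 = 24 chips; eligible A, B, C, D
Layer 37-49: 13 each from A, B, D = 13*3 = 39 chips; eligible A, B, D
Layer 50-59: 10 each from A, B = 10*2 = 20 chips; eligible A, B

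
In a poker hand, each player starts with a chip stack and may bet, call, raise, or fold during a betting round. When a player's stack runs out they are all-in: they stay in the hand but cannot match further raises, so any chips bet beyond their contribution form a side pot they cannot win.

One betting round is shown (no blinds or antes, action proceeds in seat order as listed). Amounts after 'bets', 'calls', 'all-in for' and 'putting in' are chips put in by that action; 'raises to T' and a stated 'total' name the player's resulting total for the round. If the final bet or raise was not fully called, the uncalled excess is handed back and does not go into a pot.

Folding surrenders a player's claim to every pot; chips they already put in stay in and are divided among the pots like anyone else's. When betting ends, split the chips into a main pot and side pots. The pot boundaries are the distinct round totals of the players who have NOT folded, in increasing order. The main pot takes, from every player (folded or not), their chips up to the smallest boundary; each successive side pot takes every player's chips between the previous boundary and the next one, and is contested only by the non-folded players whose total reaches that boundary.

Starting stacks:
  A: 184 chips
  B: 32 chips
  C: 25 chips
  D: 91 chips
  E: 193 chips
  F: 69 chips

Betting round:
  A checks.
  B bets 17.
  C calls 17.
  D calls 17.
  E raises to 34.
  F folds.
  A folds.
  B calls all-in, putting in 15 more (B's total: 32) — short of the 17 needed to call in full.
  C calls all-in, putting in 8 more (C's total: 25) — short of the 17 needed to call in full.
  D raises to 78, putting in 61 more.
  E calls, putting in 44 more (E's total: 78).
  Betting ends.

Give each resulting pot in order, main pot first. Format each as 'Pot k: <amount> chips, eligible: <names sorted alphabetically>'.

Pot 1: 100 chips, eligible: B, C, D, E
Pot 2: 21 chips, eligible: B, D, E
Pot 3: 92 chips, eligible: D, E

Derivation:
Contributions: B=32, C=25, D=78, E=78
Folded: A, F
Pot levels (distinct totals of non-folded players): 25, 32, 78
Layer 1-25: 25 each from B, C, D, E = 25*4 = 100 chips; eligible B, C, D, E
Layer 26-32: 7 each from B, D, E = 7*3 = 21 chips; eligible B, D, E
Layer 33-78: 46 each from D, E = 46*2 = 92 chips; eligible D, E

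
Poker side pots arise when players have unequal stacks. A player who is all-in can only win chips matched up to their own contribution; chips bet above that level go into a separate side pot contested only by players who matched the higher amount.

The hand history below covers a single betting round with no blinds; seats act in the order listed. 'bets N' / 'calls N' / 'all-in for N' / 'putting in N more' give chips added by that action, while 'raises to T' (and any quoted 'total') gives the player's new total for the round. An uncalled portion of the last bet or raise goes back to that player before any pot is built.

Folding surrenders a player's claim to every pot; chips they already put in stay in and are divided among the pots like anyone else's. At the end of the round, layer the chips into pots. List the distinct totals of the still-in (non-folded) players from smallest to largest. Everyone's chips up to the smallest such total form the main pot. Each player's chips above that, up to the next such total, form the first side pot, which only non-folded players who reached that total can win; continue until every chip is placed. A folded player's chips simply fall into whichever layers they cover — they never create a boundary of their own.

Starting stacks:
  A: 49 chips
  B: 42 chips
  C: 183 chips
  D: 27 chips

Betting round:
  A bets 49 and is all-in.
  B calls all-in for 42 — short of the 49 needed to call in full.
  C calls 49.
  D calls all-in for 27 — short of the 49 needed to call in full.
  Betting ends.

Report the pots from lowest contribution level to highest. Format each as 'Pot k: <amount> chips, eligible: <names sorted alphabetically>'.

Contributions: A=49, B=42, C=49, D=27
Pot levels (distinct totals of non-folded players): 27, 42, 49
Layer 1-27: 27 each from A, B, C, D = 27*4 = 108 chips; eligible A, B, C, D
Layer 28-42: 15 each from A, B, C = 15*3 = 45 chips; eligible A, B, C
Layer 43-49: 7 each from A, C = 7*2 = 14 chips; eligible A, C

Pot 1: 108 chips, eligible: A, B, C, D
Pot 2: 45 chips, eligible: A, B, C
Pot 3: 14 chips, eligible: A, C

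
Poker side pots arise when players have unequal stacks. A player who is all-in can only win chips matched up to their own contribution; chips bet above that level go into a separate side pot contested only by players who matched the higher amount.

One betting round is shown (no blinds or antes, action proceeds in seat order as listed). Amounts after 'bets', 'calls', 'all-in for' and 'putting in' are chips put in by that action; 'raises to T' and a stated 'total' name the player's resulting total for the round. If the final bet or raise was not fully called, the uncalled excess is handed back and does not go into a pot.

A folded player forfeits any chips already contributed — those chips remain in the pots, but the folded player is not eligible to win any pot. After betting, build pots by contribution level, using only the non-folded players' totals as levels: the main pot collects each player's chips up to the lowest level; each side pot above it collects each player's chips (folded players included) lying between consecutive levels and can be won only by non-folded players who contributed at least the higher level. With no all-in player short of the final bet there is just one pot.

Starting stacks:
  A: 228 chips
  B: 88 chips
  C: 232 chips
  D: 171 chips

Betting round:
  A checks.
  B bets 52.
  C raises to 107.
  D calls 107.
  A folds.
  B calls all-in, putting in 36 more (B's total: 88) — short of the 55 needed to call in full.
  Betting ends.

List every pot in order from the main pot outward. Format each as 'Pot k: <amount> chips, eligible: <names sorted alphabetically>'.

Contributions: B=88, C=107, D=107
Folded: A
Pot levels (distinct totals of non-folded players): 88, 107
Layer 1-88: 88 each from B, C, D = 88*3 = 264 chips; eligible B, C, D
Layer 89-107: 19 each from C, D = 19*2 = 38 chips; eligible C, D

Pot 1: 264 chips, eligible: B, C, D
Pot 2: 38 chips, eligible: C, D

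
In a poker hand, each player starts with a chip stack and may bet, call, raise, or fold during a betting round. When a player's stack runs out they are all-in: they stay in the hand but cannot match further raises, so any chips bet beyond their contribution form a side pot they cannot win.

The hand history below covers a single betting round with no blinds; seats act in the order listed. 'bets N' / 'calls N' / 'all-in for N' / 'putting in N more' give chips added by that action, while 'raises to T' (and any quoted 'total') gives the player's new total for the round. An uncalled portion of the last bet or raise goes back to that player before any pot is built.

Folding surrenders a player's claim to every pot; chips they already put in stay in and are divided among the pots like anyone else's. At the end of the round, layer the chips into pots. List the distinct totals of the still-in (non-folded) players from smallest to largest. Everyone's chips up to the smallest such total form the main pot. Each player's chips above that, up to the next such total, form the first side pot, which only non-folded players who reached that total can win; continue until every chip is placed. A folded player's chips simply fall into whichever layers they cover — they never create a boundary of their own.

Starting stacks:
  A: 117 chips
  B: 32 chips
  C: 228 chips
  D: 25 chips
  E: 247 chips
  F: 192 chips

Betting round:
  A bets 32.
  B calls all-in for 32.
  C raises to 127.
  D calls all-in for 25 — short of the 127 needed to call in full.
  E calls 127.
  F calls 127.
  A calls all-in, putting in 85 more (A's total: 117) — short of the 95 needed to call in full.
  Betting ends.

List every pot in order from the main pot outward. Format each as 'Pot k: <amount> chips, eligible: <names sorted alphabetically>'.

Pot 1: 150 chips, eligible: A, B, C, D, E, F
Pot 2: 35 chips, eligible: A, B, C, E, F
Pot 3: 340 chips, eligible: A, C, E, F
Pot 4: 30 chips, eligible: C, E, F

Derivation:
Contributions: A=117, B=32, C=127, D=25, E=127, F=127
Pot levels (distinct totals of non-folded players): 25, 32, 117, 127
Layer 1-25: 25 each from A, B, C, D, E, F = 25*6 = 150 chips; eligible A, B, C, D, E, F
Layer 26-32: 7 each from A, B, C, E, F = 7*5 = 35 chips; eligible A, B, C, E, F
Layer 33-117: 85 each from A, C, E, F = 85*4 = 340 chips; eligible A, C, E, F
Layer 118-127: 10 each from C, E, F = 10*3 = 30 chips; eligible C, E, F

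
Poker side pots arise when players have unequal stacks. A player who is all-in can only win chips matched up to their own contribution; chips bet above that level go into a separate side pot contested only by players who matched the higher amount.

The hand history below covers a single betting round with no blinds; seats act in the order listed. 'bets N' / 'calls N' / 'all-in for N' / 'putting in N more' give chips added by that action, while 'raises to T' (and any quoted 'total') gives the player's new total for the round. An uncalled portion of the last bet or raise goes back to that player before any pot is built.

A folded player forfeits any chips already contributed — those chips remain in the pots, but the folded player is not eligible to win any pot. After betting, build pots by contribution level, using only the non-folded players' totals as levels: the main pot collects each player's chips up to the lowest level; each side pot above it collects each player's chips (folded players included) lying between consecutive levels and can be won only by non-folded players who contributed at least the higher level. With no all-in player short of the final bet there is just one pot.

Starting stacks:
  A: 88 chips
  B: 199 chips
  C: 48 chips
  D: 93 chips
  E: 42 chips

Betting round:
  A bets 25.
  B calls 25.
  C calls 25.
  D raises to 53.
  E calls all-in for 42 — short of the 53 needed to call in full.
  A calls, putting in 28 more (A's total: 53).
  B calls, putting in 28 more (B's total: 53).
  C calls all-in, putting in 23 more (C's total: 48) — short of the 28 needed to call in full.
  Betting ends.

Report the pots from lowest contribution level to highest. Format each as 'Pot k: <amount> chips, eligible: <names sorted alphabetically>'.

Pot 1: 210 chips, eligible: A, B, C, D, E
Pot 2: 24 chips, eligible: A, B, C, D
Pot 3: 15 chips, eligible: A, B, D

Derivation:
Contributions: A=53, B=53, C=48, D=53, E=42
Pot levels (distinct totals of non-folded players): 42, 48, 53
Layer 1-42: 42 each from A, B, C, D, E = 42*5 = 210 chips; eligible A, B, C, D, E
Layer 43-48: 6 each from A, B, C, D = 6*4 = 24 chips; eligible A, B, C, D
Layer 49-53: 5 each from A, B, D = 5*3 = 15 chips; eligible A, B, D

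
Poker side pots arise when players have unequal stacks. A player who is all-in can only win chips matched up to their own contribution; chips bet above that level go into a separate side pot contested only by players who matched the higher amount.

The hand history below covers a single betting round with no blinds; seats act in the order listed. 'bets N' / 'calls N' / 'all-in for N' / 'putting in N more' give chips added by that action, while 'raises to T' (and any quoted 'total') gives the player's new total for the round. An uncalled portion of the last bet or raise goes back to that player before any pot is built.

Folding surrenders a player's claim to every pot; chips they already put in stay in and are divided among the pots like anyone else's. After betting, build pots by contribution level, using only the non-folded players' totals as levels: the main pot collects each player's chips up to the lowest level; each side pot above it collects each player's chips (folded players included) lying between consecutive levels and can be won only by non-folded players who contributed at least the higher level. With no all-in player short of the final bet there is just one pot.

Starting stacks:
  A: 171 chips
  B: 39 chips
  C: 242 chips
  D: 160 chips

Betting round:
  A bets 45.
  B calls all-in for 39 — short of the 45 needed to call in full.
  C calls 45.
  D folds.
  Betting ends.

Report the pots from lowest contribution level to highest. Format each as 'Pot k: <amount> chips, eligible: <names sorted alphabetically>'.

Pot 1: 117 chips, eligible: A, B, C
Pot 2: 12 chips, eligible: A, C

Derivation:
Contributions: A=45, B=39, C=45
Folded: D
Pot levels (distinct totals of non-folded players): 39, 45
Layer 1-39: 39 each from A, B, C = 39*3 = 117 chips; eligible A, B, C
Layer 40-45: 6 each from A, C = 6*2 = 12 chips; eligible A, C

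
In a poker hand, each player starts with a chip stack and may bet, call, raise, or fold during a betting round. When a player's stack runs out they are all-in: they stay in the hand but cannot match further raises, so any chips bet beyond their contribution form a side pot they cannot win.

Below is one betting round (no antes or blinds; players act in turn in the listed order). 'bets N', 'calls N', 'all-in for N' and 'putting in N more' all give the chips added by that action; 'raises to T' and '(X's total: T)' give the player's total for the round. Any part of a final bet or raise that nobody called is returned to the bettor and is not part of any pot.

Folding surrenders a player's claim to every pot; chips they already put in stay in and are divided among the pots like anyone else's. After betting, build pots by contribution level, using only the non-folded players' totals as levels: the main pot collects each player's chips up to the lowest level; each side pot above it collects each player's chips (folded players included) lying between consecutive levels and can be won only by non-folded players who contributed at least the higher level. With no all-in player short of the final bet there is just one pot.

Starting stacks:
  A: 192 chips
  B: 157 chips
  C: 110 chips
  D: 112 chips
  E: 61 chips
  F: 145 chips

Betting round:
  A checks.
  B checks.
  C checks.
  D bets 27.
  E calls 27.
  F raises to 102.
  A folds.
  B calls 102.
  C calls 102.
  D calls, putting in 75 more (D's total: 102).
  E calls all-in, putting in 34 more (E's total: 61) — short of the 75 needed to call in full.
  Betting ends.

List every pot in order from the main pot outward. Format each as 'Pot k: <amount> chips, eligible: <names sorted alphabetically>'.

Contributions: B=102, C=102, D=102, E=61, F=102
Folded: A
Pot levels (distinct totals of non-folded players): 61, 102
Layer 1-61: 61 each from B, C, D, E, F = 61*5 = 305 chips; eligible B, C, D, E, F
Layer 62-102: 41 each from B, C, D, F = 41*4 = 164 chips; eligible B, C, D, F

Pot 1: 305 chips, eligible: B, C, D, E, F
Pot 2: 164 chips, eligible: B, C, D, F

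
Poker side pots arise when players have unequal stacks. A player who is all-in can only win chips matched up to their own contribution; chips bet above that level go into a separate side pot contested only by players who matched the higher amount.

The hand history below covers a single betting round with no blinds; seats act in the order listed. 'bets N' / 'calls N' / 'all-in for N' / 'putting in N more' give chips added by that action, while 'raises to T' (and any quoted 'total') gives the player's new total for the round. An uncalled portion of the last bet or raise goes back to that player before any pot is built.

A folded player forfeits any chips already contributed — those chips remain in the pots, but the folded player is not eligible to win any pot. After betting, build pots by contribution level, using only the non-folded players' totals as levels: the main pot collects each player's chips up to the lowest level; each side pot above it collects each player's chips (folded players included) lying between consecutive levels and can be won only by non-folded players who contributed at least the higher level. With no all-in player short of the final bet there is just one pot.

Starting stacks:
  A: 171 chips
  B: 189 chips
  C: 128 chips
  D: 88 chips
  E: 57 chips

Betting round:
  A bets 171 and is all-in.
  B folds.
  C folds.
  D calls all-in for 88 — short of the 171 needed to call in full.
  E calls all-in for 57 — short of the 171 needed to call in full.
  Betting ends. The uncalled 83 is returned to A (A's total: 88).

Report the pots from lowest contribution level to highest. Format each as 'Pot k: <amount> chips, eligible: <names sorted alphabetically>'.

Contributions (after 83 returned to A): A=88, D=88, E=57
Folded: B, C
Pot levels (distinct totals of non-folded players): 57, 88
Layer 1-57: 57 each from A, D, E = 57*3 = 171 chips; eligible A, D, E
Layer 58-88: 31 each from A, D = 31*2 = 62 chips; eligible A, D

Pot 1: 171 chips, eligible: A, D, E
Pot 2: 62 chips, eligible: A, D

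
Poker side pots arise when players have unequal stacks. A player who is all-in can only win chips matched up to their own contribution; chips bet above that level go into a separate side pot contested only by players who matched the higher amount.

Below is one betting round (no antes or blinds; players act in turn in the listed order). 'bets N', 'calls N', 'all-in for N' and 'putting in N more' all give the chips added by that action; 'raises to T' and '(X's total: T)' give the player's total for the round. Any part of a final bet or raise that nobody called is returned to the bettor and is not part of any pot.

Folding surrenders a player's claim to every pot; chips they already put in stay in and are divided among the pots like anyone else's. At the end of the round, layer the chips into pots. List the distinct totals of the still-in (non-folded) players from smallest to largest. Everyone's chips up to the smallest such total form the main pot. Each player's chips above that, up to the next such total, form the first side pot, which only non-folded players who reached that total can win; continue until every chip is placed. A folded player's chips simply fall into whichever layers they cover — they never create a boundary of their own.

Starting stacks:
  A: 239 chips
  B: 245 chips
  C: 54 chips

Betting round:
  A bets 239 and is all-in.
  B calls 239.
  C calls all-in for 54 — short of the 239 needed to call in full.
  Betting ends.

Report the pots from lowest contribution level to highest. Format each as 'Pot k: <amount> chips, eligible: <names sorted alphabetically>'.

Contributions: A=239, B=239, C=54
Pot levels (distinct totals of non-folded players): 54, 239
Layer 1-54: 54 each from A, B, C = 54*3 = 162 chips; eligible A, B, C
Layer 55-239: 185 each from A, B = 185*2 = 370 chips; eligible A, B

Pot 1: 162 chips, eligible: A, B, C
Pot 2: 370 chips, eligible: A, B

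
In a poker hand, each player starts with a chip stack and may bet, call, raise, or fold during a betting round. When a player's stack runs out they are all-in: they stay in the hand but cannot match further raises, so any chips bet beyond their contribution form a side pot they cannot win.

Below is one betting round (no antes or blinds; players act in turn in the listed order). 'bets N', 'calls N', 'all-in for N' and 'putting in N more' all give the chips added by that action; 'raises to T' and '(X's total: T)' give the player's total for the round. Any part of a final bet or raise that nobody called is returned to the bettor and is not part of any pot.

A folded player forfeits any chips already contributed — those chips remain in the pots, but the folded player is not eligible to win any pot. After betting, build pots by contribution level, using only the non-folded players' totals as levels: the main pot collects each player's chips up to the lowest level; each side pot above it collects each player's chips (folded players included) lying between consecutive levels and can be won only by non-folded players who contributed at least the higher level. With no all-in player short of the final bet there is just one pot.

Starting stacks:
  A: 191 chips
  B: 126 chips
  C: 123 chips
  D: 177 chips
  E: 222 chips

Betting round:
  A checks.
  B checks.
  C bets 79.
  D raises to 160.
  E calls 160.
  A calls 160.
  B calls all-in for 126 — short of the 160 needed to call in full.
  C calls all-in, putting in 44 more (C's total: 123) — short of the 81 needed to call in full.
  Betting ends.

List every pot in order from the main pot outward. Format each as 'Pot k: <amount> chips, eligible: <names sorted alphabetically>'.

Pot 1: 615 chips, eligible: A, B, C, D, E
Pot 2: 12 chips, eligible: A, B, D, E
Pot 3: 102 chips, eligible: A, D, E

Derivation:
Contributions: A=160, B=126, C=123, D=160, E=160
Pot levels (distinct totals of non-folded players): 123, 126, 160
Layer 1-123: 123 each from A, B, C, D, E = 123*5 = 615 chips; eligible A, B, C, D, E
Layer 124-126: 3 each from A, B, D, E = 3*4 = 12 chips; eligible A, B, D, E
Layer 127-160: 34 each from A, D, E = 34*3 = 102 chips; eligible A, D, E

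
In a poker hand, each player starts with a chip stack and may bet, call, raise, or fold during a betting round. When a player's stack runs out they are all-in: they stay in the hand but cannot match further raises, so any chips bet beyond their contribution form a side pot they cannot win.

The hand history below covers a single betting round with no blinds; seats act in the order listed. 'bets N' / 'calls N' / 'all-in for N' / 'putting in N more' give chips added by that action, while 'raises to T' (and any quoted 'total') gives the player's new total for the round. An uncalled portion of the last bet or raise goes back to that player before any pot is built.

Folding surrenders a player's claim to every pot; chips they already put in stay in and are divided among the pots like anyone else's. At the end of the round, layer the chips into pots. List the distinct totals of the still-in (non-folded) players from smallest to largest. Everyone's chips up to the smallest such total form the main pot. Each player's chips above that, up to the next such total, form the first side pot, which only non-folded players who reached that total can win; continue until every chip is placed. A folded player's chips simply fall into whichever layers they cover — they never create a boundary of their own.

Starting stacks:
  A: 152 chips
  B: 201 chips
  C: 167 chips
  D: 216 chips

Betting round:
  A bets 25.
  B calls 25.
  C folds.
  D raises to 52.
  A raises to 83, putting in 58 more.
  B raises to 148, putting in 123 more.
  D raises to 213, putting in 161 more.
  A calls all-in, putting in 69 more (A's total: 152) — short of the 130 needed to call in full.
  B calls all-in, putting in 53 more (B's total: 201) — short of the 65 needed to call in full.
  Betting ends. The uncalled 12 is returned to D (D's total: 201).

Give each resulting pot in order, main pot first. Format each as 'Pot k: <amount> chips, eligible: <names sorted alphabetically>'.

Contributions (after 12 returned to D): A=152, B=201, D=201
Folded: C
Pot levels (distinct totals of non-folded players): 152, 201
Layer 1-152: 152 each from A, B, D = 152*3 = 456 chips; eligible A, B, D
Layer 153-201: 49 each from B, D = 49*2 = 98 chips; eligible B, D

Pot 1: 456 chips, eligible: A, B, D
Pot 2: 98 chips, eligible: B, D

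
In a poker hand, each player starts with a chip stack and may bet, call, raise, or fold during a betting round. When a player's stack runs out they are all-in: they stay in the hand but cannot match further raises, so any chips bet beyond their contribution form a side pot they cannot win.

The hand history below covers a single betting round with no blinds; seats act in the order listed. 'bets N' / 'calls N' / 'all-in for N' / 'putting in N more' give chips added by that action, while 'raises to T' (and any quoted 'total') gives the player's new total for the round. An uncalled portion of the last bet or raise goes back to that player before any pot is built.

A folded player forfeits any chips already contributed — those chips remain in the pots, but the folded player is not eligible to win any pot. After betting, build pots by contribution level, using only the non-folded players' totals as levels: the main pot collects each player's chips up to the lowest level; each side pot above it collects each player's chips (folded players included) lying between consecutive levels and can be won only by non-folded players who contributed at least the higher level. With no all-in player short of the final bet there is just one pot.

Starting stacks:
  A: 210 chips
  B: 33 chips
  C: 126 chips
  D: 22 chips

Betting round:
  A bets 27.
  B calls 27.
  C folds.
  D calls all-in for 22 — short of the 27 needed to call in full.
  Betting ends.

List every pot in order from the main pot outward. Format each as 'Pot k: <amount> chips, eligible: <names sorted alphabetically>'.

Pot 1: 66 chips, eligible: A, B, D
Pot 2: 10 chips, eligible: A, B

Derivation:
Contributions: A=27, B=27, D=22
Folded: C
Pot levels (distinct totals of non-folded players): 22, 27
Layer 1-22: 22 each from A, B, D = 22*3 = 66 chips; eligible A, B, D
Layer 23-27: 5 each from A, B = 5*2 = 10 chips; eligible A, B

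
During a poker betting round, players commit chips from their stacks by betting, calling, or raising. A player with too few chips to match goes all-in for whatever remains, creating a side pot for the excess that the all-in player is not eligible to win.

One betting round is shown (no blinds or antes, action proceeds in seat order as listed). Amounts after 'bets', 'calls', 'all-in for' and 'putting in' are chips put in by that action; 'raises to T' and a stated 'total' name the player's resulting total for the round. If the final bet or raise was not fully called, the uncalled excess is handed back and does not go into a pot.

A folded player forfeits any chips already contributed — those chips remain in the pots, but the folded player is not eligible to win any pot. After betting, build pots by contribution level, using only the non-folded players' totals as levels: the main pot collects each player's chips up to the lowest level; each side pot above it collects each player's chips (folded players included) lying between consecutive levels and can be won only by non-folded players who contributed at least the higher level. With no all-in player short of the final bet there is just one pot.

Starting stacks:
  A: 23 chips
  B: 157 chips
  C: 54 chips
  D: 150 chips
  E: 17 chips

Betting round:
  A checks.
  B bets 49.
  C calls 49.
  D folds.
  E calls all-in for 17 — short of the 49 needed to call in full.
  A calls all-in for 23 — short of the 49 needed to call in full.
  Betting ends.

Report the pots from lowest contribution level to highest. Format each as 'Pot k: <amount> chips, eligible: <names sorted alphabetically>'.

Pot 1: 68 chips, eligible: A, B, C, E
Pot 2: 18 chips, eligible: A, B, C
Pot 3: 52 chips, eligible: B, C

Derivation:
Contributions: A=23, B=49, C=49, E=17
Folded: D
Pot levels (distinct totals of non-folded players): 17, 23, 49
Layer 1-17: 17 each from A, B, C, E = 17*4 = 68 chips; eligible A, B, C, E
Layer 18-23: 6 each from A, B, C = 6*3 = 18 chips; eligible A, B, C
Layer 24-49: 26 each from B, C = 26*2 = 52 chips; eligible B, C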